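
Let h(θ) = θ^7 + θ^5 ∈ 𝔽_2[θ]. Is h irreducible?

Check for roots in 𝔽_2: h(0) = 0 → root; h(1) = 0 → root.
h(0) = 0, so (θ) divides h(θ); h is reducible.

No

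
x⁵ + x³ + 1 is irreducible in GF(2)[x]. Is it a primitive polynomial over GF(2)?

Write f(x) = x⁵ + x³ + 1.
|GF(2^5)^×| = 2^5 − 1 = 31. Prime factorization: 31 = 31.
f is primitive ⇔ x has order 31 in GF(2)[x]/(f), i.e. x^(31/q) ≠ 1 for each prime q | 31.
x^(1) mod f = x.
None equal 1, so x has full order 31; f is primitive.

Yes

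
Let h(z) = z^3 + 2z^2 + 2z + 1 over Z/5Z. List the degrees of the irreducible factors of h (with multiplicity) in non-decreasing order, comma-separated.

1, 2

Roots in Z/5Z: h(0) = 1; h(1) = 1; h(2) = 1; h(3) = 2; h(4) = 0 → root.
Linear factors from roots: (z + 1).
Complete factorization: h(z) = (z + 1)·(z^2 + z + 1).
Factor degrees with multiplicity: 1 + 2 = 3.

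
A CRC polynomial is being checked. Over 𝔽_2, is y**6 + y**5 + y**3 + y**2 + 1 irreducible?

Yes

Write g(y) = y**6 + y**5 + y**3 + y**2 + 1.
Check for roots in 𝔽_2: g(0) = 1; g(1) = 1.
No roots, so no linear factors.
Monic irreducibles of degree 2 over GF(2): y**2 + y + 1.
None of them divide g (all give nonzero remainder).
Monic irreducibles of degree 3 over GF(2): y**3 + y + 1, y**3 + y**2 + 1.
None of them divide g (all give nonzero remainder).
No irreducible factor of degree ≤ 3 exists, so g is irreducible over GF(2).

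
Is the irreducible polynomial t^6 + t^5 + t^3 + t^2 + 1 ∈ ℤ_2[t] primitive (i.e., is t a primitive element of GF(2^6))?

Write f(t) = t^6 + t^5 + t^3 + t^2 + 1.
|GF(2^6)^×| = 2^6 − 1 = 63. Prime factorization: 63 = 3^2·7.
f is primitive ⇔ t has order 63 in GF(2)[t]/(f), i.e. t^(63/q) ≠ 1 for each prime q | 63.
t^(21) mod f = t^4 + t^2 + t + 1.
t^(9) mod f = t^2 + t.
None equal 1, so t has full order 63; f is primitive.

Yes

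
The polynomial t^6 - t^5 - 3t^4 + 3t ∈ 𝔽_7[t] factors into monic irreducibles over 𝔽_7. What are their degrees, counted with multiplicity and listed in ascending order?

Write f(t) = t^6 - t^5 - 3t^4 + 3t.
Linear factors from roots: (t), (t - 1), (t - 3), (t + 2).
Complete factorization: f(t) = (t)·(t + 2)·(t - 3)·(t - 1)·(t^2 + t - 3).
Factor degrees with multiplicity: 1 + 1 + 1 + 1 + 2 = 6.

1, 1, 1, 1, 2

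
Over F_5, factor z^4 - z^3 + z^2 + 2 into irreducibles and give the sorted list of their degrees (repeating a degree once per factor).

1, 1, 2

Write g(z) = z^4 - z^3 + z^2 + 2.
Roots in F_5: g(0) = 2; g(1) = 3; g(2) = 4; g(3) = 0 → root; g(4) = 0 → root.
Linear factors from roots: (z + 2), (z + 1).
Complete factorization: g(z) = (z + 1)·(z + 2)·(z^2 + z + 1).
Factor degrees with multiplicity: 1 + 1 + 2 = 4.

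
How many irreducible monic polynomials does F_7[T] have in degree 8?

The number of monic irreducibles of degree 8 over GF(7) is (1/8)·Σ_{d∣8} μ(8/d) 7^d.
Divisors of 8: 1, 2, 4, 8; μ(8/d) for each: 0, 0, -1, 1.
Σ = − 7^4 + 7^8 = 5762400.
N = 5762400/8 = 720300.

720300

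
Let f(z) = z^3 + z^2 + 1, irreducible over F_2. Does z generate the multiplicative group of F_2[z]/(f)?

|GF(2^3)^×| = 2^3 − 1 = 7. Prime factorization: 7 = 7.
f is primitive ⇔ z has order 7 in GF(2)[z]/(f), i.e. z^(7/q) ≠ 1 for each prime q | 7.
z^(1) mod f = z.
None equal 1, so z has full order 7; f is primitive.

Yes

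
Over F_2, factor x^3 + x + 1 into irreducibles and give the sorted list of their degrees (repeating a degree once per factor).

3

Write h(x) = x^3 + x + 1.
Roots in F_2: h(0) = 1; h(1) = 1.
Complete factorization: h(x) = (x^3 + x + 1).
Factor degrees with multiplicity: 3 = 3.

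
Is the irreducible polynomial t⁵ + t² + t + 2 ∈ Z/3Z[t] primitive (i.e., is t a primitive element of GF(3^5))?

Write f(t) = t⁵ + t² + t + 2.
|GF(3^5)^×| = 3^5 − 1 = 242. Prime factorization: 242 = 2·11^2.
f is primitive ⇔ t has order 242 in GF(3)[t]/(f), i.e. t^(242/q) ≠ 1 for each prime q | 242.
t^(121) mod f = 1
t^(22) mod f = t⁴ + 2t³ + 2t² + 2t.
Since t^(121) = 1, the order of t divides 121 < 242; not primitive.

No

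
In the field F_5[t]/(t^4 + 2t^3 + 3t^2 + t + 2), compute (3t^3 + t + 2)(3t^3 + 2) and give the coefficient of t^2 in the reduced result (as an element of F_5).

4

Multiply in F_5[t]: (3t^3 + t + 2)·(3t^3 + 2) = 4t^6 + 3t^4 + 2t^3 + 2t + 4.
Reduce using t^4 ≡ 3t^3 + 2t^2 + 4t + 3 (mod t^4 + 2t^3 + 3t^2 + t + 2).
Reduced: 3t^3 + 4t^2 + t.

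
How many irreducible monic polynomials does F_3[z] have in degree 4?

By the necklace-counting formula, N_3(4) = (1/4) Σ_{d|4} μ(4/d)·3^d.
Divisors of 4: 1, 2, 4; μ(4/d) for each: 0, -1, 1.
Σ = − 3^2 + 3^4 = 72.
N = 72/4 = 18.

18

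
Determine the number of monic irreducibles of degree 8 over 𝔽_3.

By the necklace-counting formula, N_3(8) = (1/8) Σ_{d|8} μ(8/d)·3^d.
Divisors of 8: 1, 2, 4, 8; μ(8/d) for each: 0, 0, -1, 1.
Σ = − 3^4 + 3^8 = 6480.
N = 6480/8 = 810.

810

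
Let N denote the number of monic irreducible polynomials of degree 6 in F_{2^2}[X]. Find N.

The number of monic irreducibles of degree 6 over GF(4) is (1/6)·Σ_{d∣6} μ(6/d) 4^d.
Divisors of 6: 1, 2, 3, 6; μ(6/d) for each: 1, -1, -1, 1.
Σ = 4^1 − 4^2 − 4^3 + 4^6 = 4020.
N = 4020/6 = 670.

670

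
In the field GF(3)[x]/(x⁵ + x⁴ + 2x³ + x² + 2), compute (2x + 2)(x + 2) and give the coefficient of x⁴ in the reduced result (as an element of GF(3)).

Multiply in GF(3)[x]: (2x + 2)·(x + 2) = 2x² + 1.
Reduced: 2x² + 1.

0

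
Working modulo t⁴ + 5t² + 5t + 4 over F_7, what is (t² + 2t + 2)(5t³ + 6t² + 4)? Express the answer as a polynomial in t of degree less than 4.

Multiply in F_7[t]: (t² + 2t + 2)·(5t³ + 6t² + 4) = 5t⁵ + 2t⁴ + t³ + 2t² + t + 1.
Reduce using t⁴ ≡ 2t² + 2t + 3 (mod t⁴ + 5t² + 5t + 4).
Reduced: 4t³ + 2t² + 6t.

4t^3 + 2t^2 + 6t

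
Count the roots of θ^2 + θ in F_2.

2

Write f(θ) = θ^2 + θ.
Evaluate at each of the 2 elements of F_2:
f(0) = 0 → root; f(1) = 0 → root.
Roots: {0, 1}.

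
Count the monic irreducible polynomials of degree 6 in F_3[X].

116

By the necklace-counting formula, N_3(6) = (1/6) Σ_{d|6} μ(6/d)·3^d.
Divisors of 6: 1, 2, 3, 6; μ(6/d) for each: 1, -1, -1, 1.
Σ = 3^1 − 3^2 − 3^3 + 3^6 = 696.
N = 696/6 = 116.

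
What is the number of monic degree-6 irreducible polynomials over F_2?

9

By the necklace-counting formula, N_2(6) = (1/6) Σ_{d|6} μ(6/d)·2^d.
Divisors of 6: 1, 2, 3, 6; μ(6/d) for each: 1, -1, -1, 1.
Σ = 2^1 − 2^2 − 2^3 + 2^6 = 54.
N = 54/6 = 9.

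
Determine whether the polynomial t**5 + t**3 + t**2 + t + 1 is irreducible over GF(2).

Yes

Write h(t) = t**5 + t**3 + t**2 + t + 1.
Check for roots in GF(2): h(0) = 1; h(1) = 1.
No roots, so no linear factors.
Monic irreducibles of degree 2 over GF(2): t**2 + t + 1.
None of them divide h (all give nonzero remainder).
No irreducible factor of degree ≤ 2 exists, so h is irreducible over GF(2).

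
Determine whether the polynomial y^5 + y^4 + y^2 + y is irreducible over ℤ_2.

Write h(y) = y^5 + y^4 + y^2 + y.
Check for roots in ℤ_2: h(0) = 0 → root; h(1) = 0 → root.
h(0) = 0, so (y) divides h(y); h is reducible.

No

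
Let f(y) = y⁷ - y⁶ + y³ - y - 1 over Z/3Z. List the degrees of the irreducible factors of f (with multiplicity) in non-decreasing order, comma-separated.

1, 1, 1, 2, 2

Roots in Z/3Z: f(0) = 2; f(1) = 2; f(2) = 0 → root.
Linear factors from roots: (y + 1).
Complete factorization: f(y) = (y + 1)^3·(y² + 1)·(y² - y - 1).
Factor degrees with multiplicity: 1 + 1 + 1 + 2 + 2 = 7.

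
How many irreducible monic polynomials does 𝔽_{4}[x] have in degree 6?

670

x^(4^6) − x is the product of all monic irreducibles of degree dividing 6; Möbius inversion gives N = (1/6) Σ μ(6/d)·4^d.
Divisors of 6: 1, 2, 3, 6; μ(6/d) for each: 1, -1, -1, 1.
Σ = 4^1 − 4^2 − 4^3 + 4^6 = 4020.
N = 4020/6 = 670.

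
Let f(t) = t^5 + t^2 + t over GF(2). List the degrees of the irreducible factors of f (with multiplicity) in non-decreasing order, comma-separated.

1, 4

Roots in GF(2): f(0) = 0 → root; f(1) = 1.
Linear factors from roots: (t).
Complete factorization: f(t) = (t)·(t^4 + t + 1).
Factor degrees with multiplicity: 1 + 4 = 5.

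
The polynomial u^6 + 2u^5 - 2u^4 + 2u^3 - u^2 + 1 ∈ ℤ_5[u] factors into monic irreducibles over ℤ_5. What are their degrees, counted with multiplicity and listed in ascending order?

Write g(u) = u^6 + 2u^5 - 2u^4 + 2u^3 - u^2 + 1.
Roots in ℤ_5: g(0) = 1; g(1) = 3; g(2) = 4; g(3) = 4; g(4) = 0 → root.
Linear factors from roots: (u + 1).
Complete factorization: g(u) = (u + 1)^2·(u^4 + 2u^2 - 2u + 1).
Factor degrees with multiplicity: 1 + 1 + 4 = 6.

1, 1, 4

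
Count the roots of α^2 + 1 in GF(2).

1

Write f(α) = α^2 + 1.
Evaluate at each of the 2 elements of GF(2):
f(0) = 1; f(1) = 0 → root.
Roots: {1}.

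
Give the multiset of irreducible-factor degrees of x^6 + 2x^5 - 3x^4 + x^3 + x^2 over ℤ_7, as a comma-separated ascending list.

1, 1, 1, 3

Write g(x) = x^6 + 2x^5 - 3x^4 + x^3 + x^2.
Linear factors from roots: (x), (x - 3).
Complete factorization: g(x) = (x - 3)·(x)^2·(x^3 - 2x^2 - 2x + 2).
Factor degrees with multiplicity: 1 + 1 + 1 + 3 = 6.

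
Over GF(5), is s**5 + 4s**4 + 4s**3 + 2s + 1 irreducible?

Yes

Write P(s) = s**5 + 4s**4 + 4s**3 + 2s + 1.
Check for roots in GF(5): P(0) = 1; P(1) = 2; P(2) = 3; P(3) = 2; P(4) = 3.
No roots, so no linear factors.
Degree-2 irreducible divisors: test the 10 monic irreducibles of degree 2 over GF(5).
None of them divide P (all give nonzero remainder).
No irreducible factor of degree ≤ 2 exists, so P is irreducible over GF(5).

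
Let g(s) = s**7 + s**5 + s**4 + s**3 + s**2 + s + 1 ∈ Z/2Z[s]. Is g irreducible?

Check for roots in Z/2Z: g(0) = 1; g(1) = 1.
No roots, so no linear factors.
Monic irreducibles of degree 2 over GF(2): s**2 + s + 1.
None of them divide g (all give nonzero remainder).
Monic irreducibles of degree 3 over GF(2): s**3 + s + 1, s**3 + s**2 + 1.
None of them divide g (all give nonzero remainder).
No irreducible factor of degree ≤ 3 exists, so g is irreducible over GF(2).

Yes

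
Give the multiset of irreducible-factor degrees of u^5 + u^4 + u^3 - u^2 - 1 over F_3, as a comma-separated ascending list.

1, 1, 3

Write f(u) = u^5 + u^4 + u^3 - u^2 - 1.
Roots in F_3: f(0) = 2; f(1) = 1; f(2) = 0 → root.
Linear factors from roots: (u + 1).
Complete factorization: f(u) = (u + 1)^2·(u^3 - u^2 - u - 1).
Factor degrees with multiplicity: 1 + 1 + 3 = 5.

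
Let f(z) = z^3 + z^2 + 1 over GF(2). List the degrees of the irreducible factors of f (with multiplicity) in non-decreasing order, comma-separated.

3

Roots in GF(2): f(0) = 1; f(1) = 1.
Complete factorization: f(z) = (z^3 + z^2 + 1).
Factor degrees with multiplicity: 3 = 3.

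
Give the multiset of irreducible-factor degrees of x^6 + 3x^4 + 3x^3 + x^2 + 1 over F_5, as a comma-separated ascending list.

Write f(x) = x^6 + 3x^4 + 3x^3 + x^2 + 1.
Roots in F_5: f(0) = 1; f(1) = 4; f(2) = 1; f(3) = 3; f(4) = 3.
Complete factorization: f(x) = (x^6 + 3x^4 + 3x^3 + x^2 + 1).
Factor degrees with multiplicity: 6 = 6.

6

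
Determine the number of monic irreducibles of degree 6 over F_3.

By the necklace-counting formula, N_3(6) = (1/6) Σ_{d|6} μ(6/d)·3^d.
Divisors of 6: 1, 2, 3, 6; μ(6/d) for each: 1, -1, -1, 1.
Σ = 3^1 − 3^2 − 3^3 + 3^6 = 696.
N = 696/6 = 116.

116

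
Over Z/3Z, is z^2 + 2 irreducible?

Write f(z) = z^2 + 2.
Check for roots in Z/3Z: f(0) = 2; f(1) = 0 → root; f(2) = 0 → root.
f(1) = 0, so (z − 1) divides f(z); f is reducible.

No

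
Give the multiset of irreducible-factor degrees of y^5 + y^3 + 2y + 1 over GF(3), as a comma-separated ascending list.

Write g(y) = y^5 + y^3 + 2y + 1.
Roots in GF(3): g(0) = 1; g(1) = 2; g(2) = 0 → root.
Linear factors from roots: (y + 1).
Complete factorization: g(y) = (y + 1)·(y^2 + y + 2)^2.
Factor degrees with multiplicity: 1 + 2 + 2 = 5.

1, 2, 2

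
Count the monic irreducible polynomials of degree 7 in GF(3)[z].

Gauss's count: N_{3}(7) = (1/7) Σ_{d|7} μ(7/d)·3^d.
Divisors of 7: 1, 7; μ(7/d) for each: -1, 1.
Σ = − 3^1 + 3^7 = 2184.
N = 2184/7 = 312.

312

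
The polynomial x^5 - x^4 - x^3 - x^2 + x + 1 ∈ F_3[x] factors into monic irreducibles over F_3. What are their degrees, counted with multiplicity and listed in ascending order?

1, 1, 1, 2

Write h(x) = x^5 - x^4 - x^3 - x^2 + x + 1.
Roots in F_3: h(0) = 1; h(1) = 0 → root; h(2) = 1.
Linear factors from roots: (x - 1).
Complete factorization: h(x) = (x - 1)^3·(x^2 - x - 1).
Factor degrees with multiplicity: 1 + 1 + 1 + 2 = 5.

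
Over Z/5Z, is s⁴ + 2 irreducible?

Yes

Write P(s) = s⁴ + 2.
Check for roots in Z/5Z: P(0) = 2; P(1) = 3; P(2) = 3; P(3) = 3; P(4) = 3.
No roots, so no linear factors.
Degree-2 irreducible divisors: test the 10 monic irreducibles of degree 2 over GF(5).
None of them divide P (all give nonzero remainder).
No irreducible factor of degree ≤ 2 exists, so P is irreducible over GF(5).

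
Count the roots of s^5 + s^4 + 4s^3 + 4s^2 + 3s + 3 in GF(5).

Write P(s) = s^5 + s^4 + 4s^3 + 4s^2 + 3s + 3.
Evaluate at each of the 5 elements of GF(5):
P(0) = 3; P(1) = 1; P(2) = 0 → root; P(3) = 0 → root; P(4) = 0 → root.
Roots: {2, 3, 4}.

3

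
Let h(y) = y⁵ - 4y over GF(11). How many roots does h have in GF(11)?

3

Evaluate at each of the 11 elements of GF(11):
h(0) = 0 → root; h(1) = 8; h(2) = 2; h(3) = 0 → root; h(4) = 7; h(5) = 3; h(6) = 8; h(7) = 4; h(8) = 0 → root; h(9) = 9; h(10) = 3.
Roots: {0, 3, 8}.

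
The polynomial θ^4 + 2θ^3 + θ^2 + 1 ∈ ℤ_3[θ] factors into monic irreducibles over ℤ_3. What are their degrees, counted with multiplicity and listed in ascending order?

Write h(θ) = θ^4 + 2θ^3 + θ^2 + 1.
Roots in ℤ_3: h(0) = 1; h(1) = 2; h(2) = 1.
Complete factorization: h(θ) = (θ^4 + 2θ^3 + θ^2 + 1).
Factor degrees with multiplicity: 4 = 4.

4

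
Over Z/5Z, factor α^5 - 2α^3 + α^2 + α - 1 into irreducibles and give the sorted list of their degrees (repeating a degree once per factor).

Write g(α) = α^5 - 2α^3 + α^2 + α - 1.
Roots in Z/5Z: g(0) = 4; g(1) = 0 → root; g(2) = 1; g(3) = 0 → root; g(4) = 0 → root.
Linear factors from roots: (α - 1), (α + 2), (α + 1).
Complete factorization: g(α) = (α + 1)·(α + 2)·(α - 1)·(α^2 - 2α - 2).
Factor degrees with multiplicity: 1 + 1 + 1 + 2 = 5.

1, 1, 1, 2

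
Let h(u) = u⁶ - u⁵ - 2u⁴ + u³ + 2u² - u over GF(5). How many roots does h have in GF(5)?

2

Evaluate at each of the 5 elements of GF(5):
h(0) = 0 → root; h(1) = 0 → root; h(2) = 4; h(3) = 1; h(4) = 2.
Roots: {0, 1}.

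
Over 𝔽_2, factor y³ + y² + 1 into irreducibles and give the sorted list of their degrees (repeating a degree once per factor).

3

Write h(y) = y³ + y² + 1.
Roots in 𝔽_2: h(0) = 1; h(1) = 1.
Complete factorization: h(y) = (y³ + y² + 1).
Factor degrees with multiplicity: 3 = 3.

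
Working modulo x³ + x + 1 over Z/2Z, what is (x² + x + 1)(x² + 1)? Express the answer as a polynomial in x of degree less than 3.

Multiply in Z/2Z[x]: (x² + x + 1)·(x² + 1) = x⁴ + x³ + x + 1.
Reduce using x³ ≡ x + 1 (mod x³ + x + 1).
Reduced: x² + x.

x^2 + x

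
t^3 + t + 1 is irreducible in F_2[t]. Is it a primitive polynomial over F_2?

Write f(t) = t^3 + t + 1.
|GF(2^3)^×| = 2^3 − 1 = 7. Prime factorization: 7 = 7.
f is primitive ⇔ t has order 7 in GF(2)[t]/(f), i.e. t^(7/q) ≠ 1 for each prime q | 7.
t^(1) mod f = t.
None equal 1, so t has full order 7; f is primitive.

Yes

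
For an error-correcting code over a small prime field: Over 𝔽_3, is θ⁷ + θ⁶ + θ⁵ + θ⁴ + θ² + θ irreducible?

No

Write f(θ) = θ⁷ + θ⁶ + θ⁵ + θ⁴ + θ² + θ.
Check for roots in 𝔽_3: f(0) = 0 → root; f(1) = 0 → root; f(2) = 0 → root.
f(0) = 0, so (θ) divides f(θ); f is reducible.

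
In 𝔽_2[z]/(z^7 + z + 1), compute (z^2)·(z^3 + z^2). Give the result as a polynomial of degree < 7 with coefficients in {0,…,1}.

z^5 + z^4

Multiply in 𝔽_2[z]: (z^2)·(z^3 + z^2) = z^5 + z^4.
Reduced: z^5 + z^4.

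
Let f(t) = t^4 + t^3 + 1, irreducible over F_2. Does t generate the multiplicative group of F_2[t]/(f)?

|GF(2^4)^×| = 2^4 − 1 = 15. Prime factorization: 15 = 3·5.
f is primitive ⇔ t has order 15 in GF(2)[t]/(f), i.e. t^(15/q) ≠ 1 for each prime q | 15.
t^(5) mod f = t^3 + t + 1.
t^(3) mod f = t^3.
None equal 1, so t has full order 15; f is primitive.

Yes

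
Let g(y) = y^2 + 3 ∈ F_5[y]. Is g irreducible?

Yes

Check for roots in F_5: g(0) = 3; g(1) = 4; g(2) = 2; g(3) = 2; g(4) = 4.
No roots. A degree-2 polynomial over a field with no linear factor is irreducible.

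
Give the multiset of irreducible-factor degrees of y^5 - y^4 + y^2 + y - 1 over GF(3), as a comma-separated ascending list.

Write g(y) = y^5 - y^4 + y^2 + y - 1.
Roots in GF(3): g(0) = 2; g(1) = 1; g(2) = 0 → root.
Linear factors from roots: (y + 1).
Complete factorization: g(y) = (y + 1)·(y^4 + y^3 - y^2 - y - 1).
Factor degrees with multiplicity: 1 + 4 = 5.

1, 4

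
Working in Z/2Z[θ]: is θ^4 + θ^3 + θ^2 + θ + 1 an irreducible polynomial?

Yes

Write f(θ) = θ^4 + θ^3 + θ^2 + θ + 1.
Check for roots in Z/2Z: f(0) = 1; f(1) = 1.
No roots, so no linear factors.
Monic irreducibles of degree 2 over GF(2): θ^2 + θ + 1.
None of them divide f (all give nonzero remainder).
No irreducible factor of degree ≤ 2 exists, so f is irreducible over GF(2).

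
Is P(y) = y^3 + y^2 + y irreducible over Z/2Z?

No

Check for roots in Z/2Z: P(0) = 0 → root; P(1) = 1.
P(0) = 0, so (y) divides P(y); P is reducible.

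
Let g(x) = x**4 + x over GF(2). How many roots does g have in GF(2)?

Evaluate at each of the 2 elements of GF(2):
g(0) = 0 → root; g(1) = 0 → root.
Roots: {0, 1}.

2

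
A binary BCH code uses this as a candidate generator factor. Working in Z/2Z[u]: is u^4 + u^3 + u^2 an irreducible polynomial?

No

Write f(u) = u^4 + u^3 + u^2.
Check for roots in Z/2Z: f(0) = 0 → root; f(1) = 1.
f(0) = 0, so (u) divides f(u); f is reducible.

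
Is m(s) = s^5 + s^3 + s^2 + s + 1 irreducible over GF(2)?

Yes

Check for roots in GF(2): m(0) = 1; m(1) = 1.
No roots, so no linear factors.
Monic irreducibles of degree 2 over GF(2): s^2 + s + 1.
None of them divide m (all give nonzero remainder).
No irreducible factor of degree ≤ 2 exists, so m is irreducible over GF(2).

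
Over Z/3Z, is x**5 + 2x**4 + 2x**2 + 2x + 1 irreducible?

Yes

Write P(x) = x**5 + 2x**4 + 2x**2 + 2x + 1.
Check for roots in Z/3Z: P(0) = 1; P(1) = 2; P(2) = 2.
No roots, so no linear factors.
Monic irreducibles of degree 2 over GF(3): x**2 + 1, x**2 + x + 2, x**2 + 2x + 2.
None of them divide P (all give nonzero remainder).
No irreducible factor of degree ≤ 2 exists, so P is irreducible over GF(3).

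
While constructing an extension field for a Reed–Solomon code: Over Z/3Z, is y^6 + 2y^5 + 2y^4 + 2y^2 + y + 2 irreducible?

Yes

Write f(y) = y^6 + 2y^5 + 2y^4 + 2y^2 + y + 2.
Check for roots in Z/3Z: f(0) = 2; f(1) = 1; f(2) = 1.
No roots, so no linear factors.
Monic irreducibles of degree 2 over GF(3): y^2 + 1, y^2 + y + 2, y^2 + 2y + 2.
None of them divide f (all give nonzero remainder).
Degree-3 irreducible divisors: test the 8 monic irreducibles of degree 3 over GF(3).
None of them divide f (all give nonzero remainder).
No irreducible factor of degree ≤ 3 exists, so f is irreducible over GF(3).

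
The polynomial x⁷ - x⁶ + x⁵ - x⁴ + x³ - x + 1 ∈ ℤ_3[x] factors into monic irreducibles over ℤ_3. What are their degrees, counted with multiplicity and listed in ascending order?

1, 1, 2, 3

Write g(x) = x⁷ - x⁶ + x⁵ - x⁴ + x³ - x + 1.
Roots in ℤ_3: g(0) = 1; g(1) = 1; g(2) = 0 → root.
Linear factors from roots: (x + 1).
Complete factorization: g(x) = (x + 1)^2·(x² + x - 1)·(x³ - x² - x - 1).
Factor degrees with multiplicity: 1 + 1 + 2 + 3 = 7.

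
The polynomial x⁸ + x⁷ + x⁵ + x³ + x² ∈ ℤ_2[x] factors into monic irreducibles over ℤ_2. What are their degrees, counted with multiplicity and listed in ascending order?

Write g(x) = x⁸ + x⁷ + x⁵ + x³ + x².
Roots in ℤ_2: g(0) = 0 → root; g(1) = 1.
Linear factors from roots: (x).
Complete factorization: g(x) = (x)^2·(x² + x + 1)^3.
Factor degrees with multiplicity: 1 + 1 + 2 + 2 + 2 = 8.

1, 1, 2, 2, 2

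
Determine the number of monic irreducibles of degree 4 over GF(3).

18

By the necklace-counting formula, N_3(4) = (1/4) Σ_{d|4} μ(4/d)·3^d.
Divisors of 4: 1, 2, 4; μ(4/d) for each: 0, -1, 1.
Σ = − 3^2 + 3^4 = 72.
N = 72/4 = 18.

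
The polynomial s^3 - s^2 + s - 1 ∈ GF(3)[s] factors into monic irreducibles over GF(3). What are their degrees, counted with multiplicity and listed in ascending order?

1, 2

Write f(s) = s^3 - s^2 + s - 1.
Roots in GF(3): f(0) = 2; f(1) = 0 → root; f(2) = 2.
Linear factors from roots: (s - 1).
Complete factorization: f(s) = (s - 1)·(s^2 + 1).
Factor degrees with multiplicity: 1 + 2 = 3.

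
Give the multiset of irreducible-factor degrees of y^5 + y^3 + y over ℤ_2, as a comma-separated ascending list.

Write h(y) = y^5 + y^3 + y.
Roots in ℤ_2: h(0) = 0 → root; h(1) = 1.
Linear factors from roots: (y).
Complete factorization: h(y) = (y)·(y^2 + y + 1)^2.
Factor degrees with multiplicity: 1 + 2 + 2 = 5.

1, 2, 2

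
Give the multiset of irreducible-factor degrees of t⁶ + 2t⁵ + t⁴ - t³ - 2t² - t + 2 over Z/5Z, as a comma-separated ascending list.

Write f(t) = t⁶ + 2t⁵ + t⁴ - t³ - 2t² - t + 2.
Roots in Z/5Z: f(0) = 2; f(1) = 2; f(2) = 3; f(3) = 0 → root; f(4) = 2.
Linear factors from roots: (t + 2).
Complete factorization: f(t) = (t + 2)·(t² - 2)·(t³ - 2t + 2).
Factor degrees with multiplicity: 1 + 2 + 3 = 6.

1, 2, 3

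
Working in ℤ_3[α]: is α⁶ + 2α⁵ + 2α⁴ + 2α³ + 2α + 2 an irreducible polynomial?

Yes

Write m(α) = α⁶ + 2α⁵ + 2α⁴ + 2α³ + 2α + 2.
Check for roots in ℤ_3: m(0) = 2; m(1) = 2; m(2) = 2.
No roots, so no linear factors.
Monic irreducibles of degree 2 over GF(3): α² + 1, α² + α + 2, α² + 2α + 2.
None of them divide m (all give nonzero remainder).
Degree-3 irreducible divisors: test the 8 monic irreducibles of degree 3 over GF(3).
None of them divide m (all give nonzero remainder).
No irreducible factor of degree ≤ 3 exists, so m is irreducible over GF(3).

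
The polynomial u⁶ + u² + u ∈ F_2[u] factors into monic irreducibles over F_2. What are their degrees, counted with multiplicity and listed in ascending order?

Write g(u) = u⁶ + u² + u.
Roots in F_2: g(0) = 0 → root; g(1) = 1.
Linear factors from roots: (u).
Complete factorization: g(u) = (u)·(u² + u + 1)·(u³ + u² + 1).
Factor degrees with multiplicity: 1 + 2 + 3 = 6.

1, 2, 3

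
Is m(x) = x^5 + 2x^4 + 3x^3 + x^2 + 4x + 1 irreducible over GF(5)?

Check for roots in GF(5): m(0) = 1; m(1) = 2; m(2) = 1; m(3) = 3; m(4) = 1.
No roots, so no linear factors.
Degree-2 irreducible divisors: test the 10 monic irreducibles of degree 2 over GF(5).
None of them divide m (all give nonzero remainder).
No irreducible factor of degree ≤ 2 exists, so m is irreducible over GF(5).

Yes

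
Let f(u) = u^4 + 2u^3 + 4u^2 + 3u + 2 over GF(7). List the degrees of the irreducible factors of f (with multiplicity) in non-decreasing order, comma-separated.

Linear factors from roots: (u + 5), (u + 4), (u + 3).
Complete factorization: f(u) = (u + 3)·(u + 5)·(u + 4)^2.
Factor degrees with multiplicity: 1 + 1 + 1 + 1 = 4.

1, 1, 1, 1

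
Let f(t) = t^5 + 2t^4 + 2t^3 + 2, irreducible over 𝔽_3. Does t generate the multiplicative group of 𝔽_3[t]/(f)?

|GF(3^5)^×| = 3^5 − 1 = 242. Prime factorization: 242 = 2·11^2.
f is primitive ⇔ t has order 242 in GF(3)[t]/(f), i.e. t^(242/q) ≠ 1 for each prime q | 242.
t^(121) mod f = 1
t^(22) mod f = t^4 + t^2 + t + 2.
Since t^(121) = 1, the order of t divides 121 < 242; not primitive.

No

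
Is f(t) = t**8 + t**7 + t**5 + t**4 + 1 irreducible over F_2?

Yes

Check for roots in F_2: f(0) = 1; f(1) = 1.
No roots, so no linear factors.
Monic irreducibles of degree 2 over GF(2): t**2 + t + 1.
None of them divide f (all give nonzero remainder).
Monic irreducibles of degree 3 over GF(2): t**3 + t + 1, t**3 + t**2 + 1.
None of them divide f (all give nonzero remainder).
Monic irreducibles of degree 4 over GF(2): t**4 + t + 1, t**4 + t**3 + 1, t**4 + t**3 + t**2 + t + 1.
None of them divide f (all give nonzero remainder).
No irreducible factor of degree ≤ 4 exists, so f is irreducible over GF(2).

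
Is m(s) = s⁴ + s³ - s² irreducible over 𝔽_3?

No

Check for roots in 𝔽_3: m(0) = 0 → root; m(1) = 1; m(2) = 2.
m(0) = 0, so (s) divides m(s); m is reducible.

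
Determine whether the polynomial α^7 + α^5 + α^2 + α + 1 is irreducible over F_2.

Write h(α) = α^7 + α^5 + α^2 + α + 1.
Check for roots in F_2: h(0) = 1; h(1) = 1.
No roots, so no linear factors.
Monic irreducibles of degree 2 over GF(2): α^2 + α + 1.
None of them divide h (all give nonzero remainder).
Monic irreducibles of degree 3 over GF(2): α^3 + α + 1, α^3 + α^2 + 1.
None of them divide h (all give nonzero remainder).
No irreducible factor of degree ≤ 3 exists, so h is irreducible over GF(2).

Yes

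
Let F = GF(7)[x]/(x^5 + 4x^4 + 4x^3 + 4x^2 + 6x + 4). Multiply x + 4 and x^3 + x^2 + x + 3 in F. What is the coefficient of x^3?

Multiply in GF(7)[x]: (x + 4)·(x^3 + x^2 + x + 3) = x^4 + 5x^3 + 5x^2 + 5.
Reduced: x^4 + 5x^3 + 5x^2 + 5.

5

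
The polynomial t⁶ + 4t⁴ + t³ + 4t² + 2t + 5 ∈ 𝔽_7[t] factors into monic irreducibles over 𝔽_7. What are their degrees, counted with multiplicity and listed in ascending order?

1, 1, 1, 3

Write h(t) = t⁶ + 4t⁴ + t³ + 4t² + 2t + 5.
Linear factors from roots: (t + 5), (t + 4).
Complete factorization: h(t) = (t + 4)·(t + 5)^2·(t³ + 2t + 6).
Factor degrees with multiplicity: 1 + 1 + 1 + 3 = 6.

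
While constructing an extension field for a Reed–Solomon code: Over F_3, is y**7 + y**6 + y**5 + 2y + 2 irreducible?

Yes

Write f(y) = y**7 + y**6 + y**5 + 2y + 2.
Check for roots in F_3: f(0) = 2; f(1) = 1; f(2) = 2.
No roots, so no linear factors.
Monic irreducibles of degree 2 over GF(3): y**2 + 1, y**2 + y + 2, y**2 + 2y + 2.
None of them divide f (all give nonzero remainder).
Degree-3 irreducible divisors: test the 8 monic irreducibles of degree 3 over GF(3).
None of them divide f (all give nonzero remainder).
No irreducible factor of degree ≤ 3 exists, so f is irreducible over GF(3).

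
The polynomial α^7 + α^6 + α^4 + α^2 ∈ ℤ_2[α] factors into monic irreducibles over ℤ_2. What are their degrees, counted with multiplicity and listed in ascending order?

1, 1, 1, 4

Write g(α) = α^7 + α^6 + α^4 + α^2.
Roots in ℤ_2: g(0) = 0 → root; g(1) = 0 → root.
Linear factors from roots: (α), (α + 1).
Complete factorization: g(α) = (α + 1)·(α)^2·(α^4 + α + 1).
Factor degrees with multiplicity: 1 + 1 + 1 + 4 = 7.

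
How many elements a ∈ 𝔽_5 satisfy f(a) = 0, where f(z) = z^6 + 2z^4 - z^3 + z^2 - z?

Evaluate at each of the 5 elements of 𝔽_5:
f(0) = 0 → root; f(1) = 2; f(2) = 0 → root; f(3) = 0 → root; f(4) = 1.
Roots: {0, 2, 3}.

3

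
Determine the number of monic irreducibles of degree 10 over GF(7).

x^(7^10) − x is the product of all monic irreducibles of degree dividing 10; Möbius inversion gives N = (1/10) Σ μ(10/d)·7^d.
Divisors of 10: 1, 2, 5, 10; μ(10/d) for each: 1, -1, -1, 1.
Σ = 7^1 − 7^2 − 7^5 + 7^10 = 282458400.
N = 282458400/10 = 28245840.

28245840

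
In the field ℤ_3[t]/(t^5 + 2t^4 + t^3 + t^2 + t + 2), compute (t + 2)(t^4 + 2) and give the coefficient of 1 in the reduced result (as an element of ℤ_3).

Multiply in ℤ_3[t]: (t + 2)·(t^4 + 2) = t^5 + 2t^4 + 2t + 1.
Reduce using t^5 ≡ t^4 + 2t^3 + 2t^2 + 2t + 1 (mod t^5 + 2t^4 + t^3 + t^2 + t + 2).
Reduced: 2t^3 + 2t^2 + t + 2.

2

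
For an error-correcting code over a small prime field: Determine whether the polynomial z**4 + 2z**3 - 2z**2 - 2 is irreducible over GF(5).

Write m(z) = z**4 + 2z**3 - 2z**2 - 2.
Check for roots in GF(5): m(0) = 3; m(1) = 4; m(2) = 2; m(3) = 0 → root; m(4) = 0 → root.
m(3) = 0, so (z − 3) divides m(z); m is reducible.

No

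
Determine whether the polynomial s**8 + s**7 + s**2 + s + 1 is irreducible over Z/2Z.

Write P(s) = s**8 + s**7 + s**2 + s + 1.
Check for roots in Z/2Z: P(0) = 1; P(1) = 1.
No roots, so no linear factors.
Monic irreducibles of degree 2 over GF(2): s**2 + s + 1.
None of them divide P (all give nonzero remainder).
Monic irreducibles of degree 3 over GF(2): s**3 + s + 1, s**3 + s**2 + 1.
None of them divide P (all give nonzero remainder).
Monic irreducibles of degree 4 over GF(2): s**4 + s + 1, s**4 + s**3 + 1, s**4 + s**3 + s**2 + s + 1.
None of them divide P (all give nonzero remainder).
No irreducible factor of degree ≤ 4 exists, so P is irreducible over GF(2).

Yes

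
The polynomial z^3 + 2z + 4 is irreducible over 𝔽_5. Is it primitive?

No

Write f(z) = z^3 + 2z + 4.
|GF(5^3)^×| = 5^3 − 1 = 124. Prime factorization: 124 = 2^2·31.
f is primitive ⇔ z has order 124 in GF(5)[z]/(f), i.e. z^(124/q) ≠ 1 for each prime q | 124.
z^(62) mod f = 1
z^(4) mod f = 3z^2 + z.
Since z^(62) = 1, the order of z divides 62 < 124; not primitive.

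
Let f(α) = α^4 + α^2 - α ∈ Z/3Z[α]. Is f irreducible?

No

Check for roots in Z/3Z: f(0) = 0 → root; f(1) = 1; f(2) = 0 → root.
f(0) = 0, so (α) divides f(α); f is reducible.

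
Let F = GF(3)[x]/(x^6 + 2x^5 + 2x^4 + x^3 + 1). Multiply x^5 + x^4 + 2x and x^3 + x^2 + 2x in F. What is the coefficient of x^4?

Multiply in GF(3)[x]: (x^5 + x^4 + 2x)·(x^3 + x^2 + 2x) = x^8 + 2x^7 + 2x^5 + 2x^4 + 2x^3 + x^2.
Reduce using x^6 ≡ x^5 + x^4 + 2x^3 + 2 (mod x^6 + 2x^5 + 2x^4 + x^3 + 1).
Reduced: 2x^5 + x^3 + 2.

0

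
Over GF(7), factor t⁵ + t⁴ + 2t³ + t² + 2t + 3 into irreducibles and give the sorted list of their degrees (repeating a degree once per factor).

Write g(t) = t⁵ + t⁴ + 2t³ + t² + 2t + 3.
Linear factors from roots: (t + 3), (t + 1).
Complete factorization: g(t) = (t + 3)·(t + 1)^2·(t² + 3t + 1).
Factor degrees with multiplicity: 1 + 1 + 1 + 2 = 5.

1, 1, 1, 2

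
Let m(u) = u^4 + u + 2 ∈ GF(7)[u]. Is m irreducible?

Yes

Check for roots in GF(7): m(0) = 2; m(1) = 4; m(2) = 6; m(3) = 2; m(4) = 3; m(5) = 2; m(6) = 2.
No roots, so no linear factors.
Degree-2 irreducible divisors: test the 21 monic irreducibles of degree 2 over GF(7).
None of them divide m (all give nonzero remainder).
No irreducible factor of degree ≤ 2 exists, so m is irreducible over GF(7).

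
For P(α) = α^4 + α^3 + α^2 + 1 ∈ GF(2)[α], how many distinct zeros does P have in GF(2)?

Evaluate at each of the 2 elements of GF(2):
P(0) = 1; P(1) = 0 → root.
Roots: {1}.

1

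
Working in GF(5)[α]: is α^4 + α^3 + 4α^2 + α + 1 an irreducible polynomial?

Yes

Write f(α) = α^4 + α^3 + 4α^2 + α + 1.
Check for roots in GF(5): f(0) = 1; f(1) = 3; f(2) = 3; f(3) = 3; f(4) = 4.
No roots, so no linear factors.
Degree-2 irreducible divisors: test the 10 monic irreducibles of degree 2 over GF(5).
None of them divide f (all give nonzero remainder).
No irreducible factor of degree ≤ 2 exists, so f is irreducible over GF(5).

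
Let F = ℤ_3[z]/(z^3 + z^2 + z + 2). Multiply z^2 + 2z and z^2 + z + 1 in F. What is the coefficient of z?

Multiply in ℤ_3[z]: (z^2 + 2z)·(z^2 + z + 1) = z^4 + 2z.
Reduce using z^3 ≡ 2z^2 + 2z + 1 (mod z^3 + z^2 + z + 2).
Reduced: z + 2.

1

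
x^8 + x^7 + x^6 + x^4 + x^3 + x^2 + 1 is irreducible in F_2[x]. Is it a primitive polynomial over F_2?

Write f(x) = x^8 + x^7 + x^6 + x^4 + x^3 + x^2 + 1.
|GF(2^8)^×| = 2^8 − 1 = 255. Prime factorization: 255 = 3·5·17.
f is primitive ⇔ x has order 255 in GF(2)[x]/(f), i.e. x^(255/q) ≠ 1 for each prime q | 255.
x^(85) mod f = 1
x^(51) mod f = x^6 + x^3.
x^(15) mod f = x^7 + x^6 + x^4 + x^3 + x^2 + x.
Since x^(85) = 1, the order of x divides 85 < 255; not primitive.

No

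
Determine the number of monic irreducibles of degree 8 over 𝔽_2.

Gauss's count: N_{2}(8) = (1/8) Σ_{d|8} μ(8/d)·2^d.
Divisors of 8: 1, 2, 4, 8; μ(8/d) for each: 0, 0, -1, 1.
Σ = − 2^4 + 2^8 = 240.
N = 240/8 = 30.

30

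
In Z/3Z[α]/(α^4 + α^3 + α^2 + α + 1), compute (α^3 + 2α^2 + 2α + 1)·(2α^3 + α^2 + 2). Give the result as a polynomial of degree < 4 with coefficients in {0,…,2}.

2α^2 + 1

Multiply in Z/3Z[α]: (α^3 + 2α^2 + 2α + 1)·(2α^3 + α^2 + 2) = 2α^6 + 2α^5 + 2α^2 + α + 2.
Reduce using α^4 ≡ 2α^3 + 2α^2 + 2α + 2 (mod α^4 + α^3 + α^2 + α + 1).
Reduced: 2α^2 + 1.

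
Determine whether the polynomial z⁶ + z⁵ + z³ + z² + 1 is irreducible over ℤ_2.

Yes

Write g(z) = z⁶ + z⁵ + z³ + z² + 1.
Check for roots in ℤ_2: g(0) = 1; g(1) = 1.
No roots, so no linear factors.
Monic irreducibles of degree 2 over GF(2): z² + z + 1.
None of them divide g (all give nonzero remainder).
Monic irreducibles of degree 3 over GF(2): z³ + z + 1, z³ + z² + 1.
None of them divide g (all give nonzero remainder).
No irreducible factor of degree ≤ 3 exists, so g is irreducible over GF(2).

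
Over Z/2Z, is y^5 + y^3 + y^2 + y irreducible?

No

Write f(y) = y^5 + y^3 + y^2 + y.
Check for roots in Z/2Z: f(0) = 0 → root; f(1) = 0 → root.
f(0) = 0, so (y) divides f(y); f is reducible.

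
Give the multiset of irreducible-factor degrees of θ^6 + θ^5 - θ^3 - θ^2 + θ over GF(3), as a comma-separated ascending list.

Write h(θ) = θ^6 + θ^5 - θ^3 - θ^2 + θ.
Roots in GF(3): h(0) = 0 → root; h(1) = 1; h(2) = 2.
Linear factors from roots: (θ).
Complete factorization: h(θ) = (θ)·(θ^2 + 1)·(θ^3 + θ^2 - θ + 1).
Factor degrees with multiplicity: 1 + 2 + 3 = 6.

1, 2, 3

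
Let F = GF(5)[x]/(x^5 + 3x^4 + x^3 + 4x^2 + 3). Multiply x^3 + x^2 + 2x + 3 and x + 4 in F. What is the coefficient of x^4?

1

Multiply in GF(5)[x]: (x^3 + x^2 + 2x + 3)·(x + 4) = x^4 + x^2 + x + 2.
Reduced: x^4 + x^2 + x + 2.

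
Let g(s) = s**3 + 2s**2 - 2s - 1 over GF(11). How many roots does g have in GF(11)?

Evaluate at each of the 11 elements of GF(11):
g(0) = 10; g(1) = 0 → root; g(2) = 0 → root; g(3) = 5; g(4) = 10; g(5) = 10; g(6) = 0 → root; g(7) = 8; g(8) = 7; g(9) = 3; g(10) = 2.
Roots: {1, 2, 6}.

3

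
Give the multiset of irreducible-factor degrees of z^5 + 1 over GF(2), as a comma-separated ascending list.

Write g(z) = z^5 + 1.
Roots in GF(2): g(0) = 1; g(1) = 0 → root.
Linear factors from roots: (z + 1).
Complete factorization: g(z) = (z + 1)·(z^4 + z^3 + z^2 + z + 1).
Factor degrees with multiplicity: 1 + 4 = 5.

1, 4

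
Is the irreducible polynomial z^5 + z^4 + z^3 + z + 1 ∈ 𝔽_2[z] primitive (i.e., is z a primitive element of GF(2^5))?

Write f(z) = z^5 + z^4 + z^3 + z + 1.
|GF(2^5)^×| = 2^5 − 1 = 31. Prime factorization: 31 = 31.
f is primitive ⇔ z has order 31 in GF(2)[z]/(f), i.e. z^(31/q) ≠ 1 for each prime q | 31.
z^(1) mod f = z.
None equal 1, so z has full order 31; f is primitive.

Yes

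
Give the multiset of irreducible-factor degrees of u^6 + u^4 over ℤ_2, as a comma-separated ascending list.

1, 1, 1, 1, 1, 1

Write f(u) = u^6 + u^4.
Roots in ℤ_2: f(0) = 0 → root; f(1) = 0 → root.
Linear factors from roots: (u), (u + 1).
Complete factorization: f(u) = (u + 1)^2·(u)^4.
Factor degrees with multiplicity: 1 + 1 + 1 + 1 + 1 + 1 = 6.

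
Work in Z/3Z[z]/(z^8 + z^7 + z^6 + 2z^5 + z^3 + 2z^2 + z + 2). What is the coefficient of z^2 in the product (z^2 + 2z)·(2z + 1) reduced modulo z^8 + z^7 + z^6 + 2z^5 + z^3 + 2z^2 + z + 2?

Multiply in Z/3Z[z]: (z^2 + 2z)·(2z + 1) = 2z^3 + 2z^2 + 2z.
Reduced: 2z^3 + 2z^2 + 2z.

2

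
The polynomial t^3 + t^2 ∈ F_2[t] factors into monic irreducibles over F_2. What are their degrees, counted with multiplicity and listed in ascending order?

Write g(t) = t^3 + t^2.
Roots in F_2: g(0) = 0 → root; g(1) = 0 → root.
Linear factors from roots: (t), (t + 1).
Complete factorization: g(t) = (t + 1)·(t)^2.
Factor degrees with multiplicity: 1 + 1 + 1 = 3.

1, 1, 1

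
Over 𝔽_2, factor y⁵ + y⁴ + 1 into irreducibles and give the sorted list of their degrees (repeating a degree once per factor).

Write h(y) = y⁵ + y⁴ + 1.
Roots in 𝔽_2: h(0) = 1; h(1) = 1.
Complete factorization: h(y) = (y² + y + 1)·(y³ + y + 1).
Factor degrees with multiplicity: 2 + 3 = 5.

2, 3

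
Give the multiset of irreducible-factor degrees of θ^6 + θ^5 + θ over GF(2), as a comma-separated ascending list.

1, 2, 3

Write g(θ) = θ^6 + θ^5 + θ.
Roots in GF(2): g(0) = 0 → root; g(1) = 1.
Linear factors from roots: (θ).
Complete factorization: g(θ) = (θ)·(θ^2 + θ + 1)·(θ^3 + θ + 1).
Factor degrees with multiplicity: 1 + 2 + 3 = 6.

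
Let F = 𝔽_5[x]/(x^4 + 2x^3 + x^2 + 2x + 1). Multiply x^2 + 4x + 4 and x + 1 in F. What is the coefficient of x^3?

Multiply in 𝔽_5[x]: (x^2 + 4x + 4)·(x + 1) = x^3 + 3x + 4.
Reduced: x^3 + 3x + 4.

1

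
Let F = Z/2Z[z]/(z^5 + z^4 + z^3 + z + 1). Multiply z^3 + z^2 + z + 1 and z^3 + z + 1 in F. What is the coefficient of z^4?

Multiply in Z/2Z[z]: (z^3 + z^2 + z + 1)·(z^3 + z + 1) = z^6 + z^5 + z^3 + 1.
Reduce using z^5 ≡ z^4 + z^3 + z + 1 (mod z^5 + z^4 + z^3 + z + 1).
Reduced: z^4 + z^3 + z^2 + z + 1.

1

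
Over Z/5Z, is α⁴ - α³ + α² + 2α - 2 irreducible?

Write P(α) = α⁴ - α³ + α² + 2α - 2.
Check for roots in Z/5Z: P(0) = 3; P(1) = 1; P(2) = 4; P(3) = 2; P(4) = 4.
No roots, so no linear factors.
Degree-2 irreducible divisors: test the 10 monic irreducibles of degree 2 over GF(5).
None of them divide P (all give nonzero remainder).
No irreducible factor of degree ≤ 2 exists, so P is irreducible over GF(5).

Yes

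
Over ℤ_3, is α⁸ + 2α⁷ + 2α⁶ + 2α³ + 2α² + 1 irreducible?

Write f(α) = α⁸ + 2α⁷ + 2α⁶ + 2α³ + 2α² + 1.
Check for roots in ℤ_3: f(0) = 1; f(1) = 1; f(2) = 2.
No roots, so no linear factors.
Monic irreducibles of degree 2 over GF(3): α² + 1, α² + α + 2, α² + 2α + 2.
None of them divide f (all give nonzero remainder).
Degree-3 irreducible divisors: test the 8 monic irreducibles of degree 3 over GF(3).
None of them divide f (all give nonzero remainder).
Degree-4 irreducible divisors: test the 18 monic irreducibles of degree 4 over GF(3).
None of them divide f (all give nonzero remainder).
No irreducible factor of degree ≤ 4 exists, so f is irreducible over GF(3).

Yes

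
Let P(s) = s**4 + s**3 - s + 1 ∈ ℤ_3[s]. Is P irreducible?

Check for roots in ℤ_3: P(0) = 1; P(1) = 2; P(2) = 2.
No roots, so no linear factors.
Monic irreducibles of degree 2 over GF(3): s**2 + 1, s**2 + s - 1, s**2 - s - 1.
None of them divide P (all give nonzero remainder).
No irreducible factor of degree ≤ 2 exists, so P is irreducible over GF(3).

Yes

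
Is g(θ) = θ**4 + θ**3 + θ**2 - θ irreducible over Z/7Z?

No

Check for roots in Z/7Z: g(0) = 0 → root; g(1) = 2; g(2) = 5; g(3) = 2; g(4) = 3; g(5) = 0 → root; g(6) = 2.
g(0) = 0, so (θ) divides g(θ); g is reducible.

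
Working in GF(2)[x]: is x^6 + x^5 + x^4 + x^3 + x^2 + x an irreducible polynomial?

Write g(x) = x^6 + x^5 + x^4 + x^3 + x^2 + x.
Check for roots in GF(2): g(0) = 0 → root; g(1) = 0 → root.
g(0) = 0, so (x) divides g(x); g is reducible.

No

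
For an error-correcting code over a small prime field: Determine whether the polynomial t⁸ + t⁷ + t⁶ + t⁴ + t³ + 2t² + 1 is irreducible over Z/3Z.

Yes

Write g(t) = t⁸ + t⁷ + t⁶ + t⁴ + t³ + 2t² + 1.
Check for roots in Z/3Z: g(0) = 1; g(1) = 2; g(2) = 1.
No roots, so no linear factors.
Monic irreducibles of degree 2 over GF(3): t² + 1, t² + t + 2, t² + 2t + 2.
None of them divide g (all give nonzero remainder).
Degree-3 irreducible divisors: test the 8 monic irreducibles of degree 3 over GF(3).
None of them divide g (all give nonzero remainder).
Degree-4 irreducible divisors: test the 18 monic irreducibles of degree 4 over GF(3).
None of them divide g (all give nonzero remainder).
No irreducible factor of degree ≤ 4 exists, so g is irreducible over GF(3).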